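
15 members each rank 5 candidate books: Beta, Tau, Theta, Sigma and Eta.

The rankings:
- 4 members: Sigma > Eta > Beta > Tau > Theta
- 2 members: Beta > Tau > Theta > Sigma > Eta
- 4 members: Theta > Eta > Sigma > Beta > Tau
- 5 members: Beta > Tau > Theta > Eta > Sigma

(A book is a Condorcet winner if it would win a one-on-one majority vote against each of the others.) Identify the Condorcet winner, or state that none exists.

Head-to-head results (15 members):
Beta vs Tau: Beta is ranked higher on 4+2+4+5 = 15 ballots, Tau on 0. Beta wins 15–0.
Beta vs Theta: 11 to 4, Beta.
Beta vs Sigma: Sigma wins 8–7.
Beta vs Eta: Eta wins 8–7.
Tau vs Theta: Tau, 11–4.
Tau vs Sigma: Tau is ranked higher on 2+5 = 7 ballots, Sigma on 8. Sigma wins 8–7.
Tau vs Eta: Tau is ranked higher on 2+5 = 7 ballots, Eta on 8. Eta wins 8–7.
Theta vs Sigma: Theta preferred on 2+4+5 = 11 ballots; Theta wins 11–4.
Theta vs Eta: 11 to 4, Theta.
Sigma vs Eta: Sigma preferred on 4+2 = 6 ballots; Eta wins 9–6.
Every book loses at least once (Beta loses to Sigma; Tau loses to Beta; Theta loses to Beta; Sigma loses to Theta; Eta loses to Theta). The majority relation contains the cycle Beta beats Theta beats Sigma beats Beta, so there is no Condorcet winner.

none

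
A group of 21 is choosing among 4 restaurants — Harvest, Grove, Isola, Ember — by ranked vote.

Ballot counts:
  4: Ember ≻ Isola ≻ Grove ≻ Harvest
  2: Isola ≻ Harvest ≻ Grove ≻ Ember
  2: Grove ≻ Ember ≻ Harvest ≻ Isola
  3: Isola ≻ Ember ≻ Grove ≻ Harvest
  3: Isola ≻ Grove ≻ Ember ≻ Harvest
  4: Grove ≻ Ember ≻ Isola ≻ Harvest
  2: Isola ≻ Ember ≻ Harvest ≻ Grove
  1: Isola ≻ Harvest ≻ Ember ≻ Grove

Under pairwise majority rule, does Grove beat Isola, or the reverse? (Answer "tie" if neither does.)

Ballots ranking Grove above Isola: 2 + 4 = 6.
Ballots ranking Isola above Grove: 21 − 6 = 15.
Isola wins the head-to-head 15–6.

Isola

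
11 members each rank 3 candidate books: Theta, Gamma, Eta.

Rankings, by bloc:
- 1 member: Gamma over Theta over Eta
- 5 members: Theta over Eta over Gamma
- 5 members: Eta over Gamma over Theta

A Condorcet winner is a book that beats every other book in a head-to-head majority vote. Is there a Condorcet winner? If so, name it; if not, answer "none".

Pairwise majorities:
Theta vs Gamma: Gamma wins 6–5.
Theta vs Eta: Theta wins 6–5.
Gamma vs Eta: Eta wins 10–1.
No book is unbeaten: Theta loses to Gamma; Gamma loses to Eta; Eta loses to Theta. In particular Theta > Eta > Gamma > Theta is a majority cycle — no Condorcet winner exists.

none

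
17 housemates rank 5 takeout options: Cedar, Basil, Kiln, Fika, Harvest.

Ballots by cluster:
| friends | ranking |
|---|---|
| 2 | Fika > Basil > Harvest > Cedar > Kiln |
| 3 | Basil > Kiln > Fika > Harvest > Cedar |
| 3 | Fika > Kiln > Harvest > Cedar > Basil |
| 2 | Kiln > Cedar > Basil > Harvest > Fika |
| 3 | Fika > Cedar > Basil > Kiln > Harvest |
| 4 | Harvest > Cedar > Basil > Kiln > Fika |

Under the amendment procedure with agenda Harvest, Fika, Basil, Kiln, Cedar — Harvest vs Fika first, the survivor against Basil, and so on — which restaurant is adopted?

Cedar

Round 1: Harvest vs Fika — 6–11, Fika advances.
Round 2: Fika vs Basil — 8–9, Basil advances.
Round 3: Basil vs Kiln — 12–5, Basil advances.
Round 4: Basil vs Cedar — 5–12, Cedar advances.
Cedar survives the agenda.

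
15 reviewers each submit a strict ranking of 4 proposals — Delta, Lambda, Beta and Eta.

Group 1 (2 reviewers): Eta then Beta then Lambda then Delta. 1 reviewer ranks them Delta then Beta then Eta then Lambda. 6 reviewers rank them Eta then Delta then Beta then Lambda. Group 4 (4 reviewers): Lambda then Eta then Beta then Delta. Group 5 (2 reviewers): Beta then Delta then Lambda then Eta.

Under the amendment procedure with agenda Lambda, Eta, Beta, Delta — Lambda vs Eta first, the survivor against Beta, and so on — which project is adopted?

Round 1: Lambda vs Eta — 6–9, Eta advances.
Round 2: Eta vs Beta — 12–3, Eta advances.
Round 3: Eta vs Delta — 12–3, Eta advances.
Eta survives the agenda.

Eta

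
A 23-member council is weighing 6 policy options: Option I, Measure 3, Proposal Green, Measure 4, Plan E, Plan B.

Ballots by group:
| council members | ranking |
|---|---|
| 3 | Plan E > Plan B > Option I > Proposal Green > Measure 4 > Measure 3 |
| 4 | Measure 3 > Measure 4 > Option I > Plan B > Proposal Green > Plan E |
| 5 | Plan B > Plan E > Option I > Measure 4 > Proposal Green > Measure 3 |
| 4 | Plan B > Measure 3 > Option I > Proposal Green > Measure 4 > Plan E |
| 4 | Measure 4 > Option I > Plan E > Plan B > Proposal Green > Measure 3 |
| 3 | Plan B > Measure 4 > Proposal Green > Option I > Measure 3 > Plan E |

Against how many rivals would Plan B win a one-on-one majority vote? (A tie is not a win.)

5

Plan B against each rival (23 council members):
Plan B vs Option I: Plan B is ranked higher on 3+5+4+3 = 15 ballots, Option I on 8. Plan B wins 15–8.
Plan B vs Measure 3: 19 to 4, Plan B.
Plan B vs Proposal Green: Plan B is ranked higher on 3+4+5+4+4+3 = 23 ballots, Proposal Green on 0. Plan B wins 23–0.
Plan B vs Measure 4: Plan B, 15–8.
Plan B–Plan E: Plan B 16–7.
Plan B beats Option I, Measure 3, Proposal Green, Measure 4, Plan E — 5 pairwise wins.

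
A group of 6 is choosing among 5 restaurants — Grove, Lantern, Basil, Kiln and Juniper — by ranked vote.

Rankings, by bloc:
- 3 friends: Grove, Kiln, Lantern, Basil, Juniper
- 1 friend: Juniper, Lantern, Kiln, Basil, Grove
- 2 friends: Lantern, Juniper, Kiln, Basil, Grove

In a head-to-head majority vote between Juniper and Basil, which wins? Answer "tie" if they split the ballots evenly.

Ballots ranking Juniper above Basil: 1 + 2 = 3.
Ballots ranking Basil above Juniper: 6 − 3 = 3.
3–3: the pair ties.

tie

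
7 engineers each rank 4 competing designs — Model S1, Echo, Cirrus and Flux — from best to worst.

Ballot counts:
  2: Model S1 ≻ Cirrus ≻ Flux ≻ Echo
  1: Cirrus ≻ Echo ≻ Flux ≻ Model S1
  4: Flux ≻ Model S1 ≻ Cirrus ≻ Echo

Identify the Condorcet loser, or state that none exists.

Echo

Head-to-head results (7 engineers):
Model S1 vs Echo: Model S1 wins 6–1.
Model S1–Cirrus: Model S1 6–1.
Model S1 vs Flux: Model S1 preferred on 2 ballots; Flux wins 5–2.
Echo vs Cirrus: Cirrus wins 7–0.
Echo–Flux: Flux 6–1.
Cirrus vs Flux: Flux wins 4–3.
Echo loses to every other design — it is the Condorcet loser.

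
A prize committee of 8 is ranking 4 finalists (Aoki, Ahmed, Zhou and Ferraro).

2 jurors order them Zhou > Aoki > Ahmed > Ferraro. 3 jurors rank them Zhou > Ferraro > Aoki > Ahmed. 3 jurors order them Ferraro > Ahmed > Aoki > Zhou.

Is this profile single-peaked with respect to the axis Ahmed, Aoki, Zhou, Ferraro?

no

Axis positions: Ahmed=1, Aoki=2, Zhou=3, Ferraro=4.
Cluster 1 (peak Zhou at position 3): ranking walks positions 3-2-1-4, expanding outward from the peak — single-peaked.
Cluster 2 (peak Zhou at position 3): ranking walks positions 3-4-2-1, expanding outward from the peak — single-peaked.
Cluster 3: ranking walks positions 4-1-2-3; Ahmed is ranked above Zhou even though Zhou lies between Ahmed and the peak Ferraro on the axis — preferences dip and rise again. Not single-peaked.
Cluster 3 violates single-peakedness, so the profile is not single-peaked on this axis.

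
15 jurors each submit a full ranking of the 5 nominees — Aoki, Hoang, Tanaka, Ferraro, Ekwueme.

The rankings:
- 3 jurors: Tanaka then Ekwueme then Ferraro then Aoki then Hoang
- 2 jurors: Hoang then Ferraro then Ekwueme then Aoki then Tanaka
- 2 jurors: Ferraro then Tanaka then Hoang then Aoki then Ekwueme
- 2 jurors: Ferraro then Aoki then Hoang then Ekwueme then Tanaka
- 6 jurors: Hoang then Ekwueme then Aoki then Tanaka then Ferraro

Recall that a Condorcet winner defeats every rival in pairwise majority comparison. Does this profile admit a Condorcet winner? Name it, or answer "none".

Head-to-head results (15 jurors):
Aoki vs Hoang: 5 to 10, Hoang.
Aoki vs Tanaka: Aoki is ranked higher on 2+2+6 = 10 ballots, Tanaka on 5. Aoki wins 10–5.
Aoki vs Ferraro: Aoki preferred on 6 ballots; Ferraro wins 9–6.
Aoki vs Ekwueme: Aoki preferred on 2+2 = 4 ballots; Ekwueme wins 11–4.
Hoang vs Tanaka: 10 to 5, Hoang.
Hoang vs Ferraro: 8 to 7, Hoang.
Hoang vs Ekwueme: 12 to 3, Hoang.
Tanaka vs Ferraro: Tanaka is ranked higher on 3+6 = 9 ballots, Ferraro on 6. Tanaka wins 9–6.
Tanaka vs Ekwueme: 3+2 = 5 for Tanaka, 10 for Ekwueme — Ekwueme by 10–5.
Ferraro vs Ekwueme: Ferraro preferred on 2+2+2 = 6 ballots; Ekwueme wins 9–6.
Hoang wins every pairwise contest, so Hoang is the Condorcet winner.

Hoang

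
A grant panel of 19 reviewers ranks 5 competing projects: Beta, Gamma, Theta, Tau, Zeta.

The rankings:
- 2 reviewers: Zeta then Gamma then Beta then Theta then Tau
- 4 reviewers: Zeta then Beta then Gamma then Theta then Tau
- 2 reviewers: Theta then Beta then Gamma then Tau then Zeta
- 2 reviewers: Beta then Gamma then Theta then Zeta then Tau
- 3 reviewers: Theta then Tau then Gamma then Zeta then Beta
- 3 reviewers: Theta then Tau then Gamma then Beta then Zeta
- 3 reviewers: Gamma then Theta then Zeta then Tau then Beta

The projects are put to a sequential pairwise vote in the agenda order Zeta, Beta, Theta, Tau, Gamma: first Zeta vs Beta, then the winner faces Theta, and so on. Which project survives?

Gamma

Round 1: Zeta vs Beta — 12–7, Zeta advances.
Round 2: Zeta vs Theta — 6–13, Theta advances.
Round 3: Theta vs Tau — 19–0, Theta advances.
Round 4: Theta vs Gamma — 8–11, Gamma advances.
Gamma survives the agenda.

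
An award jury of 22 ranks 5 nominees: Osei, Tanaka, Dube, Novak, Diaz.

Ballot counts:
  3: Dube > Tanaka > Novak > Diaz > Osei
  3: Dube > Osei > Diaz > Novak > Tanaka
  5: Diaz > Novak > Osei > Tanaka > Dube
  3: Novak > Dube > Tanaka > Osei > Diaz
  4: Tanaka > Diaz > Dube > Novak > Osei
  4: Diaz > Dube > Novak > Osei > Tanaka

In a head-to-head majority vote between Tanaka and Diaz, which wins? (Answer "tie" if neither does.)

Ballots ranking Tanaka above Diaz: 3 + 3 + 4 = 10.
Ballots ranking Diaz above Tanaka: 22 − 10 = 12.
Diaz wins the head-to-head 12–10.

Diaz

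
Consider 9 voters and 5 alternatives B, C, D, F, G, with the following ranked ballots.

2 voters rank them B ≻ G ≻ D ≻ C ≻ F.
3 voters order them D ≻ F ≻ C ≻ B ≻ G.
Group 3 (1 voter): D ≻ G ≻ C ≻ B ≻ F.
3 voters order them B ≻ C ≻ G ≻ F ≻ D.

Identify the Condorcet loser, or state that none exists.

F

Pairwise majorities:
B vs C: B preferred on 2+3 = 5 ballots; B wins 5–4.
B vs D: B is ranked higher on 2+3 = 5 ballots, D on 4. B wins 5–4.
B vs F: B preferred on 2+1+3 = 6 ballots; B wins 6–3.
B vs G: B, 8–1.
C vs D: D, 6–3.
C vs F: C is ranked higher on 2+1+3 = 6 ballots, F on 3. C wins 6–3.
C vs G: 3+3 = 6 for C, 3 for G — C by 6–3.
D vs F: 6 to 3, D.
D vs G: G wins 5–4.
F vs G: F preferred on 3 ballots; G wins 6–3.
F loses to every other alternative — it is the Condorcet loser.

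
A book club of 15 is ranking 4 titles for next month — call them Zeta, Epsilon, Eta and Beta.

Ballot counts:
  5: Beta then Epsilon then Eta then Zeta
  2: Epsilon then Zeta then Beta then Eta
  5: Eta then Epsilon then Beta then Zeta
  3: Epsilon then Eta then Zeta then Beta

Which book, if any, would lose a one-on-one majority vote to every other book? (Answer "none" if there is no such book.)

Head-to-head results (15 members):
Zeta vs Epsilon: 0 for Zeta, 15 for Epsilon — Epsilon by 15–0.
Zeta vs Eta: Eta, 13–2.
Zeta vs Beta: 5 to 10, Beta.
Epsilon vs Eta: Epsilon preferred on 5+2+3 = 10 ballots; Epsilon wins 10–5.
Epsilon vs Beta: Epsilon wins 10–5.
Eta vs Beta: Eta preferred on 5+3 = 8 ballots; Eta wins 8–7.
Zeta loses to every other book — it is the Condorcet loser.

Zeta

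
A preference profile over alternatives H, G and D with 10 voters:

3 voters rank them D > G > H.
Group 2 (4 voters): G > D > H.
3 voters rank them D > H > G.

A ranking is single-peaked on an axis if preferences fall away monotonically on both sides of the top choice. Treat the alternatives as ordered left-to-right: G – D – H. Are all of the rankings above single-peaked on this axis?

yes

Axis positions: G=1, D=2, H=3.
Group 1 (peak D at position 2): ranking walks positions 2-1-3, expanding outward from the peak — single-peaked.
Group 2 (peak G at position 1): ranking walks positions 1-2-3, expanding outward from the peak — single-peaked.
Group 3 (peak D at position 2): ranking walks positions 2-3-1, expanding outward from the peak — single-peaked.
Every ranking is single-peaked on this axis.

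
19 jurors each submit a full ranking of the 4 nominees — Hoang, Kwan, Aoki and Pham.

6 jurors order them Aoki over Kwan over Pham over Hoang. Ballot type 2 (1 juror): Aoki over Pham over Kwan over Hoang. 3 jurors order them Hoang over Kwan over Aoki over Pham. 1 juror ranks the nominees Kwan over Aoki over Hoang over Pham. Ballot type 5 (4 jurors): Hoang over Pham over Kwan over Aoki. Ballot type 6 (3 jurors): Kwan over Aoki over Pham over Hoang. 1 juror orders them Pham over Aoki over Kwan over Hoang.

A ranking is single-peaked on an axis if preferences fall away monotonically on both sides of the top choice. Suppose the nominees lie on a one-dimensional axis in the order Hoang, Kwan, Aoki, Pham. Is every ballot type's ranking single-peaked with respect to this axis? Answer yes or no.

Axis positions: Hoang=1, Kwan=2, Aoki=3, Pham=4.
Ballot type 1 (peak Aoki at position 3): ranking walks positions 3-2-4-1, expanding outward from the peak — single-peaked.
Ballot type 2 (peak Aoki at position 3): ranking walks positions 3-4-2-1, expanding outward from the peak — single-peaked.
Ballot type 3 (peak Hoang at position 1): ranking walks positions 1-2-3-4, expanding outward from the peak — single-peaked.
Ballot type 4 (peak Kwan at position 2): ranking walks positions 2-3-1-4, expanding outward from the peak — single-peaked.
Ballot type 5: ranking walks positions 1-4-2-3; Pham is ranked above Kwan even though Kwan lies between Pham and the peak Hoang on the axis — preferences dip and rise again. Not single-peaked.
Ballot type 6 (peak Kwan at position 2): ranking walks positions 2-3-4-1, expanding outward from the peak — single-peaked.
Ballot type 7 (peak Pham at position 4): ranking walks positions 4-3-2-1, expanding outward from the peak — single-peaked.
Ballot type 5 violates single-peakedness, so the profile is not single-peaked on this axis.

no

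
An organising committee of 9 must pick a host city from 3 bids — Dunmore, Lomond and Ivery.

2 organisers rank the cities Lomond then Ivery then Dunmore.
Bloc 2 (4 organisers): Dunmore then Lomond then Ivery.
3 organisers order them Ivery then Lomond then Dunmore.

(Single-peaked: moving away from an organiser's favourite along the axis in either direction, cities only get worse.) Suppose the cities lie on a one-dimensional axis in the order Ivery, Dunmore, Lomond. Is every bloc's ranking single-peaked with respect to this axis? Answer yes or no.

Axis positions: Ivery=1, Dunmore=2, Lomond=3.
Bloc 1: ranking walks positions 3-1-2; Ivery is ranked above Dunmore even though Dunmore lies between Ivery and the peak Lomond on the axis — preferences dip and rise again. Not single-peaked.
Bloc 2 (peak Dunmore at position 2): ranking walks positions 2-3-1, expanding outward from the peak — single-peaked.
Bloc 3: ranking walks positions 1-3-2; Lomond is ranked above Dunmore even though Dunmore lies between Lomond and the peak Ivery on the axis — preferences dip and rise again. Not single-peaked.
Bloc 1 violates single-peakedness, so the profile is not single-peaked on this axis.

no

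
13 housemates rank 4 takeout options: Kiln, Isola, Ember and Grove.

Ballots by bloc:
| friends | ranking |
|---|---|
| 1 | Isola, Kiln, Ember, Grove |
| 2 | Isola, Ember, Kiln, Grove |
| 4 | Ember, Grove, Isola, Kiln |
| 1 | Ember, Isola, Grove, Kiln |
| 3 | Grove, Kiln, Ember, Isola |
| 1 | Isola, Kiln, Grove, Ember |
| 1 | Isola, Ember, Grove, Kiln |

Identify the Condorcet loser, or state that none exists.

Kiln

Pairwise majorities:
Kiln vs Isola: 3 to 10, Isola.
Kiln vs Ember: 5 to 8, Ember.
Kiln vs Grove: Grove wins 9–4.
Isola vs Ember: 5 to 8, Ember.
Isola vs Grove: Isola preferred on 1+2+1+1+1 = 6 ballots; Grove wins 7–6.
Ember vs Grove: Ember is ranked higher on 1+2+4+1+1 = 9 ballots, Grove on 4. Ember wins 9–4.
Kiln loses to every other restaurant — it is the Condorcet loser.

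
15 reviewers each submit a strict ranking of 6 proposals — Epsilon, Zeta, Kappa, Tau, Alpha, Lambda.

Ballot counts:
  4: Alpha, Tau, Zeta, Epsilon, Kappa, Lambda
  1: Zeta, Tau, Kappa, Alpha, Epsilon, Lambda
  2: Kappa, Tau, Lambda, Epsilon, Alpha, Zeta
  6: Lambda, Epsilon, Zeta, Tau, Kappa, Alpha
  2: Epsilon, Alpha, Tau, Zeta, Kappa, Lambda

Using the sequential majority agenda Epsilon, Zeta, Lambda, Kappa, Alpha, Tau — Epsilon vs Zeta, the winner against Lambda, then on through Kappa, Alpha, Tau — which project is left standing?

Round 1: Epsilon vs Zeta — 10–5, Epsilon advances.
Round 2: Epsilon vs Lambda — 7–8, Lambda advances.
Round 3: Lambda vs Kappa — 6–9, Kappa advances.
Round 4: Kappa vs Alpha — 9–6, Kappa advances.
Round 5: Kappa vs Tau — 2–13, Tau advances.
Tau survives the agenda.

Tau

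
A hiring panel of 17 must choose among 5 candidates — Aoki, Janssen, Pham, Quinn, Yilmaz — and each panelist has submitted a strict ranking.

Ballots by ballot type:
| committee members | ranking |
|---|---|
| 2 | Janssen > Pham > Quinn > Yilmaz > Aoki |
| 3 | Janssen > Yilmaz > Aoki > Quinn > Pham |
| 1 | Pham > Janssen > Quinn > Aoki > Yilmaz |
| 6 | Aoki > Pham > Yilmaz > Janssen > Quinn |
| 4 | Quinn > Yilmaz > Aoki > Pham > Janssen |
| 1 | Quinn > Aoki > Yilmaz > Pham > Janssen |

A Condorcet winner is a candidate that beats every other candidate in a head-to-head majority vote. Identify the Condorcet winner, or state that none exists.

none

Head-to-head results (17 committee members):
Aoki vs Janssen: Aoki is ranked higher on 6+4+1 = 11 ballots, Janssen on 6. Aoki wins 11–6.
Aoki vs Pham: Aoki is ranked higher on 3+6+4+1 = 14 ballots, Pham on 3. Aoki wins 14–3.
Aoki vs Quinn: Aoki is ranked higher on 3+6 = 9 ballots, Quinn on 8. Aoki wins 9–8.
Aoki vs Yilmaz: Aoki preferred on 1+6+1 = 8 ballots; Yilmaz wins 9–8.
Janssen vs Pham: 2+3 = 5 for Janssen, 12 for Pham — Pham by 12–5.
Janssen vs Quinn: 2+3+1+6 = 12 for Janssen, 5 for Quinn — Janssen by 12–5.
Janssen vs Yilmaz: Janssen preferred on 2+3+1 = 6 ballots; Yilmaz wins 11–6.
Pham vs Quinn: 9 to 8, Pham.
Pham vs Yilmaz: Pham preferred on 2+1+6 = 9 ballots; Pham wins 9–8.
Quinn vs Yilmaz: 2+1+4+1 = 8 for Quinn, 9 for Yilmaz — Yilmaz by 9–8.
No candidate is unbeaten: Aoki loses to Yilmaz; Janssen loses to Aoki; Pham loses to Aoki; Quinn loses to Aoki; Yilmaz loses to Pham. In particular Aoki > Pham > Yilmaz > Aoki is a majority cycle — no Condorcet winner exists.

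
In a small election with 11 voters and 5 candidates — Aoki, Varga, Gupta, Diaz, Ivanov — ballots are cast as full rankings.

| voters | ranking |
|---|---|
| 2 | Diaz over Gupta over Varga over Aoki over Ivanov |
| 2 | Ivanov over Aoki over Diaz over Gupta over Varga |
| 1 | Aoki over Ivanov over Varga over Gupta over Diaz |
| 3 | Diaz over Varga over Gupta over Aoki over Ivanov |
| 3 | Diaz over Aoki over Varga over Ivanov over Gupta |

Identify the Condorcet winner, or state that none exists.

Diaz

Head-to-head results (11 voters):
Aoki–Varga: Aoki 6–5.
Aoki–Gupta: Aoki 6–5.
Aoki vs Diaz: Diaz, 8–3.
Aoki vs Ivanov: Aoki, 9–2.
Varga–Gupta: Varga 7–4.
Varga vs Diaz: Diaz wins 10–1.
Varga–Ivanov: Varga 8–3.
Gupta vs Diaz: Diaz, 10–1.
Gupta vs Ivanov: Ivanov, 6–5.
Diaz–Ivanov: Diaz 8–3.
Diaz beats each of Aoki, Varga, Gupta, Ivanov — Diaz is the Condorcet winner.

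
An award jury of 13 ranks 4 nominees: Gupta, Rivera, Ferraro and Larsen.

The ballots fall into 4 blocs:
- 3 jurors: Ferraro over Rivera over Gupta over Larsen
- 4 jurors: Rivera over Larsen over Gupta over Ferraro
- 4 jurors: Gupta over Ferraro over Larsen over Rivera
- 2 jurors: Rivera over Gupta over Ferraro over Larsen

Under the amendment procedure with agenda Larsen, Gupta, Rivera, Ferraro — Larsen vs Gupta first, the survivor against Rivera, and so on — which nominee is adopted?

Round 1: Larsen vs Gupta — 4–9, Gupta advances.
Round 2: Gupta vs Rivera — 4–9, Rivera advances.
Round 3: Rivera vs Ferraro — 6–7, Ferraro advances.
Ferraro survives the agenda.

Ferraro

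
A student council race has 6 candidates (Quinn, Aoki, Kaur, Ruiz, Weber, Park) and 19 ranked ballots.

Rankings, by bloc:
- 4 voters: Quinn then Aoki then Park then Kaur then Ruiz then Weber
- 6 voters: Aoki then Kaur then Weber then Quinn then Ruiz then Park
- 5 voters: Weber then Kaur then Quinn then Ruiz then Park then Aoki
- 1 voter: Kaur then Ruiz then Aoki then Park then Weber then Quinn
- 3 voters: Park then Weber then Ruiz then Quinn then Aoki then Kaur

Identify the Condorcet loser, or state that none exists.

Pairwise majorities:
Quinn vs Aoki: 12 to 7, Quinn.
Quinn–Kaur: Kaur 12–7.
Quinn vs Ruiz: 15 to 4, Quinn.
Quinn vs Weber: 4 to 15, Weber.
Quinn vs Park: Quinn is ranked higher on 4+6+5 = 15 ballots, Park on 4. Quinn wins 15–4.
Aoki vs Kaur: Aoki wins 13–6.
Aoki vs Ruiz: Aoki is ranked higher on 4+6 = 10 ballots, Ruiz on 9. Aoki wins 10–9.
Aoki–Weber: Aoki 11–8.
Aoki vs Park: 11 to 8, Aoki.
Kaur vs Ruiz: Kaur is ranked higher on 4+6+5+1 = 16 ballots, Ruiz on 3. Kaur wins 16–3.
Kaur–Weber: Kaur 11–8.
Kaur vs Park: Kaur, 12–7.
Ruiz vs Weber: 4+1 = 5 for Ruiz, 14 for Weber — Weber by 14–5.
Ruiz–Park: Ruiz 12–7.
Weber vs Park: Weber, 11–8.
Park is beaten in every head-to-head and is the Condorcet loser.

Park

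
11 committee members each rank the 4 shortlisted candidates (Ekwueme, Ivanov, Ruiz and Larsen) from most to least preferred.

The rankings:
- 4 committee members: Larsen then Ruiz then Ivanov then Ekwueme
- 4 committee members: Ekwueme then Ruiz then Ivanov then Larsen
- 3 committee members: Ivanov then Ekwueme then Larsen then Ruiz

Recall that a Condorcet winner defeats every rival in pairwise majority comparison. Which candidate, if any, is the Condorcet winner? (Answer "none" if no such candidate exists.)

none

Check each pair by majority over 11 ballots:
Ekwueme vs Ivanov: Ivanov wins 7–4.
Ekwueme vs Ruiz: Ekwueme is ranked higher on 4+3 = 7 ballots, Ruiz on 4. Ekwueme wins 7–4.
Ekwueme vs Larsen: Ekwueme, 7–4.
Ivanov vs Ruiz: 3 to 8, Ruiz.
Ivanov vs Larsen: Ivanov is ranked higher on 4+3 = 7 ballots, Larsen on 4. Ivanov wins 7–4.
Ruiz vs Larsen: Larsen wins 7–4.
Every candidate loses at least once (Ekwueme loses to Ivanov; Ivanov loses to Ruiz; Ruiz loses to Ekwueme; Larsen loses to Ekwueme). The majority relation contains the cycle Ekwueme → Ruiz → Ivanov → Ekwueme, so there is no Condorcet winner.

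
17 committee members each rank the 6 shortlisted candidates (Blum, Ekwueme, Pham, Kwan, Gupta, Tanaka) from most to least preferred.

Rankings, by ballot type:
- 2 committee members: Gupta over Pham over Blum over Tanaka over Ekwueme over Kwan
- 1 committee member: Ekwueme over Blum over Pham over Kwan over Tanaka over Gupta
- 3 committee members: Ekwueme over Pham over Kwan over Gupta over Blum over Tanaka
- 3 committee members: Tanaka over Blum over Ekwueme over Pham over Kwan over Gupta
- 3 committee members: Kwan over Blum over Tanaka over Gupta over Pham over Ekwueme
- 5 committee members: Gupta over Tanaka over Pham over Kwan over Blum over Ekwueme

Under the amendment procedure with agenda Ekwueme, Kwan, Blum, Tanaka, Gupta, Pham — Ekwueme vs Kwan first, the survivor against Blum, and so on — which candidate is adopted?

Gupta

Round 1: Ekwueme vs Kwan — 9–8, Ekwueme advances.
Round 2: Ekwueme vs Blum — 4–13, Blum advances.
Round 3: Blum vs Tanaka — 9–8, Blum advances.
Round 4: Blum vs Gupta — 7–10, Gupta advances.
Round 5: Gupta vs Pham — 10–7, Gupta advances.
The agenda winner is Gupta.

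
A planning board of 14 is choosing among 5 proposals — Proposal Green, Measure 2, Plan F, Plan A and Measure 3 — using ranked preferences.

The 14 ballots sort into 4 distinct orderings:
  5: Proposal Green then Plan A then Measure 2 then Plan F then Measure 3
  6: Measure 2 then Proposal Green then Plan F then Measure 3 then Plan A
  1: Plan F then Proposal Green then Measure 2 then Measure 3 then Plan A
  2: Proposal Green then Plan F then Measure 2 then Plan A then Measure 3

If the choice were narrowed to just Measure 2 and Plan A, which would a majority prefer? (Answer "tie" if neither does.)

Ballots ranking Measure 2 above Plan A: 6 + 1 + 2 = 9.
Ballots ranking Plan A above Measure 2: 14 − 9 = 5.
Measure 2 wins the head-to-head 9–5.

Measure 2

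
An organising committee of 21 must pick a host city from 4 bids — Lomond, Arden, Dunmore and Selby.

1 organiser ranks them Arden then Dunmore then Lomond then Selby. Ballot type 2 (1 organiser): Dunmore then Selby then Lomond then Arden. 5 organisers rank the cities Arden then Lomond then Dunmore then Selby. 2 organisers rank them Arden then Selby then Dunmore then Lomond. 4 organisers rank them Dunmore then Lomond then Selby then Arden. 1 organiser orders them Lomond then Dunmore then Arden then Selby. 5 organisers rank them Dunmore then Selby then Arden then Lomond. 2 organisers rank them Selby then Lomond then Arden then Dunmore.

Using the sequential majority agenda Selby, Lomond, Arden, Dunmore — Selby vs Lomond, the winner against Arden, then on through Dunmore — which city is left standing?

Round 1: Selby vs Lomond — 10–11, Lomond advances.
Round 2: Lomond vs Arden — 8–13, Arden advances.
Round 3: Arden vs Dunmore — 10–11, Dunmore advances.
The agenda winner is Dunmore.

Dunmore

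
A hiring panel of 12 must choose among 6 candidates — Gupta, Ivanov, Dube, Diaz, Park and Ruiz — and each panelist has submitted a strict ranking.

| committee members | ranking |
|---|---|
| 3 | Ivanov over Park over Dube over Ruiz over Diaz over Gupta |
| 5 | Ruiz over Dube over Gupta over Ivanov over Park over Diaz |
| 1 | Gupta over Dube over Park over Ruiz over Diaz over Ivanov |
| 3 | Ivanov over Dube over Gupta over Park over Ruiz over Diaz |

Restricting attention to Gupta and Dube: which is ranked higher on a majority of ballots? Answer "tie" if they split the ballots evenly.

Ballots ranking Gupta above Dube: 1.
Ballots ranking Dube above Gupta: 12 − 1 = 11.
Dube wins the head-to-head 11–1.

Dube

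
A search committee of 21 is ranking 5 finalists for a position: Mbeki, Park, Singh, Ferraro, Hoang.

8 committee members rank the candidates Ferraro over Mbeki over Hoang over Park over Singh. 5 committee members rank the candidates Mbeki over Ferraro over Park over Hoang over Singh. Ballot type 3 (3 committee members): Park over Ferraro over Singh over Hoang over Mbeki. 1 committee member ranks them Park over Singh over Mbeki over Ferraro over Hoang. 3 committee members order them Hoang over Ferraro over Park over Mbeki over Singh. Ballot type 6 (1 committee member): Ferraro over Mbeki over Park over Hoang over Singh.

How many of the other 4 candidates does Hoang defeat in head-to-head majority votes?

2

Hoang against each rival (21 committee members):
Hoang vs Mbeki: Hoang is ranked higher on 3+3 = 6 ballots, Mbeki on 15. Mbeki wins 15–6.
Hoang vs Park: Hoang, 11–10.
Hoang vs Singh: Hoang wins 17–4.
Hoang vs Ferraro: 3 to 18, Ferraro.
Hoang beats Park, Singh; loses to Mbeki, Ferraro — 2 pairwise wins.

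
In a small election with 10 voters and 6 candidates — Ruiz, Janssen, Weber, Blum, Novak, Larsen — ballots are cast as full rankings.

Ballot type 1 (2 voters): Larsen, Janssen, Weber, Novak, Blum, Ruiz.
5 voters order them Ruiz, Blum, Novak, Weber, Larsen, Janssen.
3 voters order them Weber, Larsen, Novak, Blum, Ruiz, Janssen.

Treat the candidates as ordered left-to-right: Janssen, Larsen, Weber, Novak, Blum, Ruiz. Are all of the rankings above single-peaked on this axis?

Axis positions: Janssen=1, Larsen=2, Weber=3, Novak=4, Blum=5, Ruiz=6.
Ballot type 1 (peak Larsen at position 2): ranking walks positions 2-1-3-4-5-6, expanding outward from the peak — single-peaked.
Ballot type 2 (peak Ruiz at position 6): ranking walks positions 6-5-4-3-2-1, expanding outward from the peak — single-peaked.
Ballot type 3 (peak Weber at position 3): ranking walks positions 3-2-4-5-6-1, expanding outward from the peak — single-peaked.
Every ranking is single-peaked on this axis.

yes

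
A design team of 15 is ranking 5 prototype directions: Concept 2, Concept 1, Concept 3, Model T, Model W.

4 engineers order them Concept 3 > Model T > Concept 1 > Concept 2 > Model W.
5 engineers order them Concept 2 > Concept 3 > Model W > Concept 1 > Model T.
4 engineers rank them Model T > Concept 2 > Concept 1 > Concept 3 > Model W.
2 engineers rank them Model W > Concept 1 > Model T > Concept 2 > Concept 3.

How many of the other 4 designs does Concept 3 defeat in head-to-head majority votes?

3

Concept 3 against each rival (15 engineers):
Concept 3–Concept 2: Concept 2 11–4.
Concept 3–Concept 1: Concept 3 9–6.
Concept 3 vs Model T: Concept 3 wins 9–6.
Concept 3 vs Model W: Concept 3 is ranked higher on 4+5+4 = 13 ballots, Model W on 2. Concept 3 wins 13–2.
Concept 3 beats Concept 1, Model T, Model W; loses to Concept 2 — 3 pairwise wins.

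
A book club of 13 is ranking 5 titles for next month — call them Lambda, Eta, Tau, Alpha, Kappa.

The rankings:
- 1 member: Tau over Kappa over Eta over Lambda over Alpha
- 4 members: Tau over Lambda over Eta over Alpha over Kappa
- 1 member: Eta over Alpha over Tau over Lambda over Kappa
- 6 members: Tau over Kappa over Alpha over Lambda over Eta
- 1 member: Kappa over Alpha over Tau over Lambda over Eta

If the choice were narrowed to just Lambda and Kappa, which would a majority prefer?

Kappa

Ballots ranking Lambda above Kappa: 4 + 1 = 5.
Ballots ranking Kappa above Lambda: 13 − 5 = 8.
Kappa wins the head-to-head 8–5.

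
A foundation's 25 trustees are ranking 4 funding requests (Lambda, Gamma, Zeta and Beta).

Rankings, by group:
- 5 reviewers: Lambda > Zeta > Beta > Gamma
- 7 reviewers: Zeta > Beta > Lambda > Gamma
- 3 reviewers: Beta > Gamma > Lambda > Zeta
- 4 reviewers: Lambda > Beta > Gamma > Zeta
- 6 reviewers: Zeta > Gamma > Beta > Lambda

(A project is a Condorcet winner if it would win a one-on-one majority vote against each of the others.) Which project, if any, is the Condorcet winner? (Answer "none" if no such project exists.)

Zeta

Head-to-head results (25 reviewers):
Lambda vs Gamma: Lambda preferred on 5+7+4 = 16 ballots; Lambda wins 16–9.
Lambda vs Zeta: Lambda is ranked higher on 5+3+4 = 12 ballots, Zeta on 13. Zeta wins 13–12.
Lambda vs Beta: Lambda is ranked higher on 5+4 = 9 ballots, Beta on 16. Beta wins 16–9.
Gamma vs Zeta: 3+4 = 7 for Gamma, 18 for Zeta — Zeta by 18–7.
Gamma vs Beta: Gamma preferred on 6 ballots; Beta wins 19–6.
Zeta vs Beta: Zeta preferred on 5+7+6 = 18 ballots; Zeta wins 18–7.
Zeta defeats every rival head-to-head and is the Condorcet winner.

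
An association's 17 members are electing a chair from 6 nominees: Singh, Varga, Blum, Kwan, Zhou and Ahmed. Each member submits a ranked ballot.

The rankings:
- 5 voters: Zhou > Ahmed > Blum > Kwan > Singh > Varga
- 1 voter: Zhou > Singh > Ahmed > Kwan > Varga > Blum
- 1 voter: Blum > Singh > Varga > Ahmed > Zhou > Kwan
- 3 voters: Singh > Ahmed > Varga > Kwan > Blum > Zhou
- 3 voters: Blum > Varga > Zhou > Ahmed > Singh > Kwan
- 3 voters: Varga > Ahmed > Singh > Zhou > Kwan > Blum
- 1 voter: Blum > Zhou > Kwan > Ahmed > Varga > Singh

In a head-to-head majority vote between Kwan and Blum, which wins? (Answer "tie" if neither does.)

Blum

Ballots ranking Kwan above Blum: 1 + 3 + 3 = 7.
Ballots ranking Blum above Kwan: 17 − 7 = 10.
Blum wins the head-to-head 10–7.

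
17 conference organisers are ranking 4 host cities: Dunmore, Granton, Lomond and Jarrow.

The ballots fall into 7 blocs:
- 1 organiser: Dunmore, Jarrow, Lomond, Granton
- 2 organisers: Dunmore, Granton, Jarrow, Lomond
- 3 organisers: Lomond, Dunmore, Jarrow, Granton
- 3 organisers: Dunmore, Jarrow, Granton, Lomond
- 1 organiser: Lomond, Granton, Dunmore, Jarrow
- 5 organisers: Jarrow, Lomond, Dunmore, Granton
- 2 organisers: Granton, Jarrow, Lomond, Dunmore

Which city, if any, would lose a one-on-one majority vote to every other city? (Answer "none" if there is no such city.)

Granton

Pairwise majorities:
Dunmore vs Granton: Dunmore preferred on 1+2+3+3+5 = 14 ballots; Dunmore wins 14–3.
Dunmore–Lomond: Lomond 11–6.
Dunmore–Jarrow: Dunmore 10–7.
Granton vs Lomond: Granton preferred on 2+3+2 = 7 ballots; Lomond wins 10–7.
Granton vs Jarrow: Jarrow, 12–5.
Lomond vs Jarrow: 3+1 = 4 for Lomond, 13 for Jarrow — Jarrow by 13–4.
Only Granton has no wins; Granton is the Condorcet loser.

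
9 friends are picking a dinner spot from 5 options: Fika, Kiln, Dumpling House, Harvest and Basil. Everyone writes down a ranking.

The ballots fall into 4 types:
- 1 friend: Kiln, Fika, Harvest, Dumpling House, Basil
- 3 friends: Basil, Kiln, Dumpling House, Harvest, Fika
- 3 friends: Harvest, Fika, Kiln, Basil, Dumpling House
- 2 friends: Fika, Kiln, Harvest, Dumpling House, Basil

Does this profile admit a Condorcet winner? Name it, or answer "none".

Pairwise majorities:
Fika vs Kiln: Fika, 5–4.
Fika vs Dumpling House: Fika wins 6–3.
Fika vs Harvest: Harvest wins 6–3.
Fika vs Basil: Fika wins 6–3.
Kiln vs Dumpling House: Kiln wins 9–0.
Kiln–Harvest: Kiln 6–3.
Kiln–Basil: Kiln 6–3.
Dumpling House vs Harvest: Harvest, 6–3.
Dumpling House vs Basil: Basil wins 6–3.
Harvest vs Basil: Harvest wins 6–3.
No restaurant is unbeaten: Fika loses to Harvest; Kiln loses to Fika; Dumpling House loses to Fika; Harvest loses to Kiln; Basil loses to Fika. In particular Fika → Kiln → Harvest → Fika is a majority cycle — no Condorcet winner exists.

none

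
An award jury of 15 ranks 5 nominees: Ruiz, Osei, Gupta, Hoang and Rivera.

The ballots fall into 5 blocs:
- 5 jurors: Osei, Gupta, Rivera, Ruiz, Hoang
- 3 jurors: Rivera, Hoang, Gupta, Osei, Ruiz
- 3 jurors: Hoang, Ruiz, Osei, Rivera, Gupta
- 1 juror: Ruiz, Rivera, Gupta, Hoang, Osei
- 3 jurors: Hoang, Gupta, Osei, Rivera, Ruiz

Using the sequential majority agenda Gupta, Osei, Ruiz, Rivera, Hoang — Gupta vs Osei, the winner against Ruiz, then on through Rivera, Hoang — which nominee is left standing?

Hoang

Round 1: Gupta vs Osei — 7–8, Osei advances.
Round 2: Osei vs Ruiz — 11–4, Osei advances.
Round 3: Osei vs Rivera — 11–4, Osei advances.
Round 4: Osei vs Hoang — 5–10, Hoang advances.
The agenda winner is Hoang.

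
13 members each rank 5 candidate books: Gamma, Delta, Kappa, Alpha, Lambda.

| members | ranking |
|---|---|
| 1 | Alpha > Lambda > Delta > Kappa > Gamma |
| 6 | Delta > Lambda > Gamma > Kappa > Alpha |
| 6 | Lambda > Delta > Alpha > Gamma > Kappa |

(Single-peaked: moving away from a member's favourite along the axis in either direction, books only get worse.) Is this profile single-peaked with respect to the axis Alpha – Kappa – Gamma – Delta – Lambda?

no

Axis positions: Alpha=1, Kappa=2, Gamma=3, Delta=4, Lambda=5.
Cluster 1: ranking walks positions 1-5-4-2-3; Lambda is ranked above Kappa even though Kappa lies between Lambda and the peak Alpha on the axis — preferences dip and rise again. Not single-peaked.
Cluster 2 (peak Delta at position 4): ranking walks positions 4-5-3-2-1, expanding outward from the peak — single-peaked.
Cluster 3: ranking walks positions 5-4-1-3-2; Alpha is ranked above Gamma even though Gamma lies between Alpha and the peak Lambda on the axis — preferences dip and rise again. Not single-peaked.
Cluster 1 violates single-peakedness, so the profile is not single-peaked on this axis.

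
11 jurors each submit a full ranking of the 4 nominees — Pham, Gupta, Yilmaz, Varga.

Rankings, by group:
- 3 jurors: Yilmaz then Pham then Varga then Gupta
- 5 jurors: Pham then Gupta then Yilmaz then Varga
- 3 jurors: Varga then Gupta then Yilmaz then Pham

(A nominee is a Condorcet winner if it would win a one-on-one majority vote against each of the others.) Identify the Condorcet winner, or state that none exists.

Pairwise majorities:
Pham–Gupta: Pham 8–3.
Pham vs Yilmaz: Yilmaz, 6–5.
Pham vs Varga: Pham wins 8–3.
Gupta vs Yilmaz: Gupta, 8–3.
Gupta vs Varga: Varga wins 6–5.
Yilmaz vs Varga: Yilmaz wins 8–3.
Each nominee drops at least one matchup (Pham loses to Yilmaz; Gupta loses to Pham; Yilmaz loses to Gupta; Varga loses to Pham); the cycle Pham beats Gupta beats Yilmaz beats Pham rules out a Condorcet winner.

none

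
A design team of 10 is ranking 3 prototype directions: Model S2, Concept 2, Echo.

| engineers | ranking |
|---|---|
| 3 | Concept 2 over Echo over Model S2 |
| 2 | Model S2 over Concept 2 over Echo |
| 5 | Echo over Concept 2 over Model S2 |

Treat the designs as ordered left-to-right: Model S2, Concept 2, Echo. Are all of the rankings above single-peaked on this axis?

Axis positions: Model S2=1, Concept 2=2, Echo=3.
Bloc 1 (peak Concept 2 at position 2): ranking walks positions 2-3-1, expanding outward from the peak — single-peaked.
Bloc 2 (peak Model S2 at position 1): ranking walks positions 1-2-3, expanding outward from the peak — single-peaked.
Bloc 3 (peak Echo at position 3): ranking walks positions 3-2-1, expanding outward from the peak — single-peaked.
Every ranking is single-peaked on this axis.

yes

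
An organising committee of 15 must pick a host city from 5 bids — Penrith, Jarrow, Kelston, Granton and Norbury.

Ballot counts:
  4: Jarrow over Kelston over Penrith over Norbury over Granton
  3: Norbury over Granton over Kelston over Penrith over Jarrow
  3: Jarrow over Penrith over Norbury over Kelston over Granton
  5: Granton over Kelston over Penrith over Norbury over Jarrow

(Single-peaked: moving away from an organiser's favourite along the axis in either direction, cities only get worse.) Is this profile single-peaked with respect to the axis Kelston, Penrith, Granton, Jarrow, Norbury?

Axis positions: Kelston=1, Penrith=2, Granton=3, Jarrow=4, Norbury=5.
Type 1: ranking walks positions 4-1-2-5-3; Kelston is ranked above Granton even though Granton lies between Kelston and the peak Jarrow on the axis — preferences dip and rise again. Not single-peaked.
Type 2: ranking walks positions 5-3-1-2-4; Granton is ranked above Jarrow even though Jarrow lies between Granton and the peak Norbury on the axis — preferences dip and rise again. Not single-peaked.
Type 3: ranking walks positions 4-2-5-1-3; Penrith is ranked above Granton even though Granton lies between Penrith and the peak Jarrow on the axis — preferences dip and rise again. Not single-peaked.
Type 4: ranking walks positions 3-1-2-5-4; Kelston is ranked above Penrith even though Penrith lies between Kelston and the peak Granton on the axis — preferences dip and rise again. Not single-peaked.
Type 1 violates single-peakedness, so the profile is not single-peaked on this axis.

no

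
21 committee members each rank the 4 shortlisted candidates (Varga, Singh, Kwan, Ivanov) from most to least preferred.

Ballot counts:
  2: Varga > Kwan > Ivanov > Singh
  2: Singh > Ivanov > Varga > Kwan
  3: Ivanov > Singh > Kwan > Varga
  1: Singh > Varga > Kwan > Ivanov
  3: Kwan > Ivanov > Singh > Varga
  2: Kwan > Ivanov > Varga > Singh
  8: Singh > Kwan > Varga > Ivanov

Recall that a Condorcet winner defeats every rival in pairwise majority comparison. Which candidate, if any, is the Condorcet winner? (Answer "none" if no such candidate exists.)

Check each pair by majority over 21 ballots:
Varga vs Singh: 4 to 17, Singh.
Varga vs Kwan: 2+2+1 = 5 for Varga, 16 for Kwan — Kwan by 16–5.
Varga vs Ivanov: 11 to 10, Varga.
Singh vs Kwan: Singh is ranked higher on 2+3+1+8 = 14 ballots, Kwan on 7. Singh wins 14–7.
Singh vs Ivanov: 2+1+8 = 11 for Singh, 10 for Ivanov — Singh by 11–10.
Kwan vs Ivanov: Kwan is ranked higher on 2+1+3+2+8 = 16 ballots, Ivanov on 5. Kwan wins 16–5.
Only Singh has no losses; Singh is the Condorcet winner.

Singh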